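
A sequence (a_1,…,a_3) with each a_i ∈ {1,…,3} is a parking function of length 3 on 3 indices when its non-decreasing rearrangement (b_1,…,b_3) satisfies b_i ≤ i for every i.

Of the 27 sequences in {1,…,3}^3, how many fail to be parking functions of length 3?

11

Count = (4−3)·4^(3−1) = 1·16 = 16 [KW]
Example (3,2,3) → sorted (2,3,3): b_1=2>1, not a PF.
3^3 − 16 = 27 − 16 = 11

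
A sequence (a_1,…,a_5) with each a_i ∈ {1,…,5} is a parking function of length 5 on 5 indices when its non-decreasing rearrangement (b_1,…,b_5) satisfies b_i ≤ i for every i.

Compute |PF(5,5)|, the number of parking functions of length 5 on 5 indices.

|PF(5,5)| = (5−5+1)·(5+1)^(5−1) = 1 · 1296 = 1296
Check (3,1,5,4,1) → sorted (1,1,3,4,5): b_i ≤ i ∀i, a PF.

1296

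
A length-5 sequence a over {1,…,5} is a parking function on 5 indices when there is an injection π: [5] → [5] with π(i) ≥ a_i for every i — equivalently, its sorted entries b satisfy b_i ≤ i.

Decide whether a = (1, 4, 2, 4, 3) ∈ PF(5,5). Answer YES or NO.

YES

Sorted: b = (1, 2, 3, 4, 4).
  b_1=1 ≤ 1
  b_2=2 ≤ 2
  b_3=3 ≤ 3
  b_4=4 ≤ 4
  b_5=4 ≤ 5
All bounds hold ⇒ YES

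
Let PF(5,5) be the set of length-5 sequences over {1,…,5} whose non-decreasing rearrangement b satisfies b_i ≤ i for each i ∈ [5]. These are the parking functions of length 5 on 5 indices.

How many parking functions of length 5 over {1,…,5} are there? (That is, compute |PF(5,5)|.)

1296

|PF| = (6−5)·6^(5−1) = 1 · 1296 = 1296
One tuple (3,1,1,1,5) → sorted (1,1,1,3,5): b_i ≤ i ∀i, a PF.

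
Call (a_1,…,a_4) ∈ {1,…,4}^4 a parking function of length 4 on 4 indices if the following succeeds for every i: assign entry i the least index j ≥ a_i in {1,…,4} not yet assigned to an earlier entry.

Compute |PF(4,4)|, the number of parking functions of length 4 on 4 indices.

125

|PF| = (4−4+1)·(4+1)^(4−1) = 1 · 125 = 125
E.g. (3,4,1,2) → sorted (1,2,3,4): b_i ≤ i ∀i, a PF.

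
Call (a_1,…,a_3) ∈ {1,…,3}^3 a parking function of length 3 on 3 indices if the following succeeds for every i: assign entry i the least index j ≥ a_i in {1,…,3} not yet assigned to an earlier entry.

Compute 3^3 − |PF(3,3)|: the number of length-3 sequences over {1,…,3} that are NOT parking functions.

11

Count = (4−3)·4^(3−1) = 1 · 16 = 16 [KW]
Check (3,2,3) → sorted (2,3,3): b_1=2>1, not a PF.
So 27 − 16 = 11 fail.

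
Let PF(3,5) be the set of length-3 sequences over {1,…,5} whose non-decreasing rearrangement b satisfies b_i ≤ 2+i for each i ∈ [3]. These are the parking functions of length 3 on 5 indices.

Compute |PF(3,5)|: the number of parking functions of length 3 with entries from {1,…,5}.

|PF(3,5)| = (6−3)·6^(3−1) = 3·36 = 108 [KW]
E.g. (2,4,3) → sorted (2,3,4): b_i ≤ 2+i ∀i, a PF.

108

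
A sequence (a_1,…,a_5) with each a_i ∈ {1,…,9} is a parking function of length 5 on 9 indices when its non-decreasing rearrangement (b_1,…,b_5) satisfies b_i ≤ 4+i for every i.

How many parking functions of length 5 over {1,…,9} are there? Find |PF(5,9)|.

50000

|PF| = (9−5+1)·(9+1)^(5−1) = 5×10000 = 50000
One tuple (4,3,8,7,8) → sorted (3,4,7,8,8): b_i ≤ 4+i ∀i, a PF.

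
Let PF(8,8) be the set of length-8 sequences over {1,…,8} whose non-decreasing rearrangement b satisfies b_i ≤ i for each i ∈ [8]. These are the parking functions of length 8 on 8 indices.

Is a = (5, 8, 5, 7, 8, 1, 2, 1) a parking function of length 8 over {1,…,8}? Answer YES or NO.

Sorted: b = (1, 1, 2, 5, 5, 7, 8, 8).
  b_1=1 ≤ 1
  b_2=1 ≤ 2
  b_3=2 ≤ 3
  b_4=5 > 4
  fails at i=4 ⇒ NO

NO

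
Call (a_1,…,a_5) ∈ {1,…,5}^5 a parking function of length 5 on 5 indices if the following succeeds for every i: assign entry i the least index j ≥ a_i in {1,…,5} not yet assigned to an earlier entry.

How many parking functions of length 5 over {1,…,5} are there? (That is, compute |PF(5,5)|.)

1296

|PF(5,5)| = (5−5+1)·(5+1)^(5−1) = 1·1296 = 1296 [KW]
One tuple (4,1,4,2,1) → sorted (1,1,2,4,4): b_i ≤ i ∀i, a PF.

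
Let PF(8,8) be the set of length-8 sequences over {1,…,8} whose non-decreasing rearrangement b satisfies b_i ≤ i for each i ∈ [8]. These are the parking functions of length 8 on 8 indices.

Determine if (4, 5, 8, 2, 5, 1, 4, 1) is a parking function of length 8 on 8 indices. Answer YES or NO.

YES

Rearranged: b = (1, 1, 2, 4, 4, 5, 5, 8).
  b_1=1 ≤ 1
  b_2=1 ≤ 2
  b_3=2 ≤ 3
  b_4=4 ≤ 4
  b_5=4 ≤ 5
  b_6=5 ≤ 6
  b_7=5 ≤ 7
  b_8=8 ≤ 8
All bounds hold ⇒ YES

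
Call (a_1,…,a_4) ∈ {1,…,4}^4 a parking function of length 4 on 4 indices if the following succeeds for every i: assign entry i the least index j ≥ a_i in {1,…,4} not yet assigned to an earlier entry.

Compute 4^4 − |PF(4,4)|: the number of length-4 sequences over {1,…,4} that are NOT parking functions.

131

#PF = 1·5^3 = 1·125 = 125
Check (4,2,3,2) → sorted (2,2,3,4): b_1=2>1, not a PF.
4^4 − 125 = 256 − 125 = 131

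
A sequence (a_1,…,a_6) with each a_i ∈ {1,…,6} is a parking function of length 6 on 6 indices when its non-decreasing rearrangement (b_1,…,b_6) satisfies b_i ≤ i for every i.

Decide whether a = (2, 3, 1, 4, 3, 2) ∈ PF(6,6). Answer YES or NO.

Rearranged: b = (1, 2, 2, 3, 3, 4).
  b_1=1 ≤ 1
  b_2=2 ≤ 2
  b_3=2 ≤ 3
  b_4=3 ≤ 4
  b_5=3 ≤ 5
  b_6=4 ≤ 6
All bounds hold ⇒ YES

YES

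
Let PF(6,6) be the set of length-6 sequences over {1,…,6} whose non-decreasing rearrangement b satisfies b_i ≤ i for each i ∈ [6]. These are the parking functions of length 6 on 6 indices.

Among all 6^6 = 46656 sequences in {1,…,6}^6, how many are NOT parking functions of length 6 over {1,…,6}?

29849

#PF = 1·7^5 = 1×16807 = 16807 (Konheim–Weiss)
Example (4,1,4,6,5,5) → sorted (1,4,4,5,5,6): b_2=4>2, not a PF.
6^6 − 16807 = 46656 − 16807 = 29849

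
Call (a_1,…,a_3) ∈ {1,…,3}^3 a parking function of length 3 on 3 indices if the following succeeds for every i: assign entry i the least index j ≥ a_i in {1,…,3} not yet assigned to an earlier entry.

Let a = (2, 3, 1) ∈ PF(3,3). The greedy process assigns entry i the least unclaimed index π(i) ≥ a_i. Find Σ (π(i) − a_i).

0

Σπ = 6 ({1..3} each once); Σa = 2+3+1 = 6; disp = 6−6 = 0.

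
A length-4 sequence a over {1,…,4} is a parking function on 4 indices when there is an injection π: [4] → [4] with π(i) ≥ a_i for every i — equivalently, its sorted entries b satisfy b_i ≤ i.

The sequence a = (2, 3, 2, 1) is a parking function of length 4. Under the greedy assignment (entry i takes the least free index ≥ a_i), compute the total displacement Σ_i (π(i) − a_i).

2

Σπ = 4·5/2 = 10 (π permutes [4]); Σa = 2+3+2+1 = 8; disp = 10−8 = 2.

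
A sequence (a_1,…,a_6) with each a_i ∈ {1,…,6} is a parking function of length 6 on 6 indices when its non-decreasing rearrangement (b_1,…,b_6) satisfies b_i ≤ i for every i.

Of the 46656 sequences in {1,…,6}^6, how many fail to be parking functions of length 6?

29849

Count = (6−6+1)·(6+1)^(6−1) = 1 · 16807 = 16807
E.g. (5,5,5,5,6,6) → sorted (5,5,5,5,6,6): b_1=5>1, not a PF.
Total 46656; non-PF = 46656−16807 = 29849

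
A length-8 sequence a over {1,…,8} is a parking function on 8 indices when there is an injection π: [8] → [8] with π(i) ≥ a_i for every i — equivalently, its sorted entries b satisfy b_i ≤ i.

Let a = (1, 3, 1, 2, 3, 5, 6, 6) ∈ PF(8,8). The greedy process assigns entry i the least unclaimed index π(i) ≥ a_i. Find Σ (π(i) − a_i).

9

Σπ = 36 ({1..8} each once); Σa = 1+3+1+2+3+5+6+6 = 27; disp = 36−27 = 9.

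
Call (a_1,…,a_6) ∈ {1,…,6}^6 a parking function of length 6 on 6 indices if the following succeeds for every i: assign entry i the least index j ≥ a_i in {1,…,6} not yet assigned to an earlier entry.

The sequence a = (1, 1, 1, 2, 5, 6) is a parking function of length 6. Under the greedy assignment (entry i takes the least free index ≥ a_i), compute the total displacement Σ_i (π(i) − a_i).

Σπ = 6·7/2 = 21 (π permutes [6]); Σa = 1+1+1+2+5+6 = 16; disp = 21−16 = 5.

5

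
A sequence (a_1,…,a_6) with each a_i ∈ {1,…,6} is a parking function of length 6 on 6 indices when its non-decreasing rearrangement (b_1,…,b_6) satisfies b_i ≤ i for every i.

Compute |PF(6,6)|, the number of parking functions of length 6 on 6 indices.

|PF(6,6)| = (6−6+1)·(6+1)^(6−1) = 1×16807 = 16807 (Pollak)
E.g. (6,1,2,2,2,1) → sorted (1,1,2,2,2,6): b_i ≤ i ∀i, a PF.

16807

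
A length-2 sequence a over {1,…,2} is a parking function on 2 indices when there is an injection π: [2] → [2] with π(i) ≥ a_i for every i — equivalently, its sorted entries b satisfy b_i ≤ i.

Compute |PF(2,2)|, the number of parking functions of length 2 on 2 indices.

3

|PF| = (2−2+1)·(2+1)^(2−1) = 1·3 = 3 (Konheim–Weiss)
One tuple (2,1) → sorted (1,2): b_i ≤ i ∀i, a PF.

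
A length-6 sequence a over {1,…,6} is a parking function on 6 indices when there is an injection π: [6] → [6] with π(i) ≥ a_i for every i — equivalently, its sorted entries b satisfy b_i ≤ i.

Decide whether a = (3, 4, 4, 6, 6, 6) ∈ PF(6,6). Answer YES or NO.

NO

Order a: b = (3, 4, 4, 6, 6, 6).
  b_1=3 > 1
  fails at i=1 ⇒ NO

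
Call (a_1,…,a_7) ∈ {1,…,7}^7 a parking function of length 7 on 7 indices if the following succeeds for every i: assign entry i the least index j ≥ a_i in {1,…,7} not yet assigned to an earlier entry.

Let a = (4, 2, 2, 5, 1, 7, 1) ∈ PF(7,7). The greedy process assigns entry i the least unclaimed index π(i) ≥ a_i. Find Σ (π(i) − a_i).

Σπ = 7·8/2 = 28 (π permutes [7]); Σa = 4+2+2+5+1+7+1 = 22; disp = 28−22 = 6.

6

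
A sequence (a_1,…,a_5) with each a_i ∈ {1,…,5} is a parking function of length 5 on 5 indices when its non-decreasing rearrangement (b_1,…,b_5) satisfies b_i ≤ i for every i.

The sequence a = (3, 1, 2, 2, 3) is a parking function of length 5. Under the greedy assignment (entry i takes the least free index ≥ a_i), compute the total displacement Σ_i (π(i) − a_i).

4

Σπ(i) = 1+…+5 = 15; Σa = 3+1+2+2+3 = 11; disp = 15−11 = 4.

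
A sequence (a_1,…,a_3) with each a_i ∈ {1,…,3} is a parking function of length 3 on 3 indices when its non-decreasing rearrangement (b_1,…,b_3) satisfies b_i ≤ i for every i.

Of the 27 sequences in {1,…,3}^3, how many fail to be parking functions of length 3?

11

#PF = (3+1−3)·(3+1)^{3−1} = 1×16 = 16 (Konheim–Weiss)
E.g. (2,3,2) → sorted (2,2,3): b_1=2>1, not a PF.
Total 27; non-PF = 27−16 = 11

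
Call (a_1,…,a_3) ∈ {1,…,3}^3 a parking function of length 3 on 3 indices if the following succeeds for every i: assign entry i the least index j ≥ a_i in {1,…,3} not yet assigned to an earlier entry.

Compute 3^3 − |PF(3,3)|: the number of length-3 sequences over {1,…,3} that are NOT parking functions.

Count = (3−3+1)·(3+1)^(3−1) = 1·16 = 16
One tuple (1,3,3) → sorted (1,3,3): b_2=3>2, not a PF.
Total 27; non-PF = 27−16 = 11

11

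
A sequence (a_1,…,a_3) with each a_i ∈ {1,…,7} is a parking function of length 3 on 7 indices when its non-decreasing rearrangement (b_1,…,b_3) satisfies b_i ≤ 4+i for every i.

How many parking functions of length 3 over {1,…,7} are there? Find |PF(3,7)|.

#PF = (7−3+1)·(7+1)^(3−1) = 5 · 64 = 320 [KW]
One tuple (2,4,7) → sorted (2,4,7): b_i ≤ 4+i ∀i, a PF.

320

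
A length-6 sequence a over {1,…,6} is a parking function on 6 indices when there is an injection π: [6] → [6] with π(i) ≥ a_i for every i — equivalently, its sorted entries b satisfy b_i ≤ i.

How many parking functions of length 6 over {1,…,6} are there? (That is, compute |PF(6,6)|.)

Count = (6−6+1)·(6+1)^(6−1) = 1 · 16807 = 16807
Example (3,4,4,2,5,1) → sorted (1,2,3,4,4,5): b_i ≤ i ∀i, a PF.

16807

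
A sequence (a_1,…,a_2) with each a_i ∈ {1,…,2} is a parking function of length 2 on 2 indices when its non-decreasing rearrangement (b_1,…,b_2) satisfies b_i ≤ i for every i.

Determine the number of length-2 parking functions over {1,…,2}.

3

|PF(2,2)| = (2+1−2)·(2+1)^{2−1} = 1 · 3 = 3 [KW]
E.g. (2,1) → sorted (1,2): b_i ≤ i ∀i, a PF.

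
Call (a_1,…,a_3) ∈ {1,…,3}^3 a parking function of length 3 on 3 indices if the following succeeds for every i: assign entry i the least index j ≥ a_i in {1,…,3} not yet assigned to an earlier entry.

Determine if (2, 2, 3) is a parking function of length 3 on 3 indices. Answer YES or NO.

NO

Rearranged: b = (2, 2, 3).
  b_1=2 > 1
  fails at i=1 ⇒ NO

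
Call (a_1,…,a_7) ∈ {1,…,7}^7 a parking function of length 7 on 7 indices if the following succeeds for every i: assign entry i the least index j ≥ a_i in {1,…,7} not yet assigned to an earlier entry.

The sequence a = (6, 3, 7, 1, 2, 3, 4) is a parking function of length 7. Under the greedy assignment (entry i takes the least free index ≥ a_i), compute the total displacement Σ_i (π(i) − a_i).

2

Σπ = 7·8/2 = 28 (π permutes [7]); Σa = 6+3+7+1+2+3+4 = 26; disp = 28−26 = 2.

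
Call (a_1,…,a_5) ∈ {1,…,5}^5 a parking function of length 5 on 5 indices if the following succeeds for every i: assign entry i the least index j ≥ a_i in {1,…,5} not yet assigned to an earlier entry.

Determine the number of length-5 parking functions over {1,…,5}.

|PF(5,5)| = (6−5)·6^(5−1) = 1×1296 = 1296 [KW]
One tuple (2,1,2,2,5) → sorted (1,2,2,2,5): b_i ≤ i ∀i, a PF.

1296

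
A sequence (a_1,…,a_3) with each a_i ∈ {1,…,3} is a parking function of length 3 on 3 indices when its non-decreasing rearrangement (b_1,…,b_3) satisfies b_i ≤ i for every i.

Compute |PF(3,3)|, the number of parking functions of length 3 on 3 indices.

16

|PF(3,3)| = (3+1−3)·(3+1)^{3−1} = 1 · 16 = 16 [KW]
Example (3,1,1) → sorted (1,1,3): b_i ≤ i ∀i, a PF.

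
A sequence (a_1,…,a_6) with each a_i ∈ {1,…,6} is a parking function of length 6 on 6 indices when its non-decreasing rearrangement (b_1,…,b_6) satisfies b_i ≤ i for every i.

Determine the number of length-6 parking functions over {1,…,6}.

16807

|PF(6,6)| = 1·7^5 = 1·16807 = 16807 [KW]
E.g. (6,1,2,2,5,4) → sorted (1,2,2,4,5,6): b_i ≤ i ∀i, a PF.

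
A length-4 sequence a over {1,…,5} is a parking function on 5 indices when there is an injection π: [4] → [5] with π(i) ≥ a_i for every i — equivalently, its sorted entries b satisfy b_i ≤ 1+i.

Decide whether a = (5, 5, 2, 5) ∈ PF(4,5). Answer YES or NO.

NO

Order a: b = (2, 5, 5, 5).
  b_1=2 ≤ 2
  b_2=5 > 3
  fails at i=2 ⇒ NO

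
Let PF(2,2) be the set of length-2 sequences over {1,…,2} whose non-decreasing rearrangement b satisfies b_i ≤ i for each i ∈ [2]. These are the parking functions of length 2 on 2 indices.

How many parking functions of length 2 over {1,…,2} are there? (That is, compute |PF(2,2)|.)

3

|PF(2,2)| = (2−2+1)·(2+1)^(2−1) = 1×3 = 3 [KW]
One tuple (1,1) → sorted (1,1): b_i ≤ i ∀i, a PF.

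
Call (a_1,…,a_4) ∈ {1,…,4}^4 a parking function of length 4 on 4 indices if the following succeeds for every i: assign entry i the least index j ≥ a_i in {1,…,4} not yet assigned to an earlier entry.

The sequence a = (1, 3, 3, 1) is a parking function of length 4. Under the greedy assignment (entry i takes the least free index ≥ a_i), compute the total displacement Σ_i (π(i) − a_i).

Σπ = 4·5/2 = 10 (π permutes [4]); Σa = 1+3+3+1 = 8; disp = 10−8 = 2.

2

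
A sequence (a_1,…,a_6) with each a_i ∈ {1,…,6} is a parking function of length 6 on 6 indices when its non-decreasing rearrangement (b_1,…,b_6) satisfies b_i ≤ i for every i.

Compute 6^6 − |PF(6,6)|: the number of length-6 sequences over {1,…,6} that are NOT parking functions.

|PF| = (7−6)·7^(6−1) = 1×16807 = 16807 [KW]
Check (6,6,5,5,5,1) → sorted (1,5,5,5,6,6): b_2=5>2, not a PF.
Total 46656; non-PF = 46656−16807 = 29849

29849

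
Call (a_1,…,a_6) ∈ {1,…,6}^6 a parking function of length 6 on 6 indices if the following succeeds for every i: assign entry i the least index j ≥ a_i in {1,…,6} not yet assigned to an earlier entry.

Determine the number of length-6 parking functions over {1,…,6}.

16807

Count = (6−6+1)·(6+1)^(6−1) = 1·16807 = 16807
Example (1,2,4,6,5,3) → sorted (1,2,3,4,5,6): b_i ≤ i ∀i, a PF.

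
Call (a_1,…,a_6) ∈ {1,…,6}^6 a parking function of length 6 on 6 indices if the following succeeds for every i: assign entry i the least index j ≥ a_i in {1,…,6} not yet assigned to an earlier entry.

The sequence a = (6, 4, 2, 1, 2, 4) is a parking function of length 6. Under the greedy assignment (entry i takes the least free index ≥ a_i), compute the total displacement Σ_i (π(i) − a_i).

Σπ(i) = 1+…+6 = 21; Σa = 6+4+2+1+2+4 = 19; disp = 21−19 = 2.

2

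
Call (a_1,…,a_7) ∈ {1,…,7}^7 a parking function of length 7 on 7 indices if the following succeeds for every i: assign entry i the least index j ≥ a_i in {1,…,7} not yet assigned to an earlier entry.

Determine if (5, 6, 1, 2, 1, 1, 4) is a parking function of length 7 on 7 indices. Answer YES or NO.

Rearranged: b = (1, 1, 1, 2, 4, 5, 6).
  b_1=1 ≤ 1
  b_2=1 ≤ 2
  b_3=1 ≤ 3
  b_4=2 ≤ 4
  b_5=4 ≤ 5
  b_6=5 ≤ 6
  b_7=6 ≤ 7
All bounds hold ⇒ YES

YES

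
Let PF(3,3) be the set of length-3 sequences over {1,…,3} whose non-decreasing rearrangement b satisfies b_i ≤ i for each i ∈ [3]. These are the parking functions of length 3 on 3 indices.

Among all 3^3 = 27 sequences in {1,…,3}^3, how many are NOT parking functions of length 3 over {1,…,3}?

11

|PF(3,3)| = (3−3+1)·(3+1)^(3−1) = 1 · 16 = 16 (Pollak)
One tuple (2,2,3) → sorted (2,2,3): b_1=2>1, not a PF.
Total 27; non-PF = 27−16 = 11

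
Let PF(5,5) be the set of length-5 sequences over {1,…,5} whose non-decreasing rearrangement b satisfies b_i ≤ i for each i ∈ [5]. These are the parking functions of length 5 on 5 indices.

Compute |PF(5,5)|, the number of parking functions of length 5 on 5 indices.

|PF| = (5−5+1)·(5+1)^(5−1) = 1·1296 = 1296 (Konheim–Weiss)
One tuple (2,1,1,5,3) → sorted (1,1,2,3,5): b_i ≤ i ∀i, a PF.

1296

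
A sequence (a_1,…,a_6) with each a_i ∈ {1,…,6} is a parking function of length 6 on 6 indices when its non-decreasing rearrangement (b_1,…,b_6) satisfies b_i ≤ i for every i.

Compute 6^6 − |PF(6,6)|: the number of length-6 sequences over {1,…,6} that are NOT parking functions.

29849

|PF| = (7−6)·7^(6−1) = 1·16807 = 16807
One tuple (4,3,5,3,5,6) → sorted (3,3,4,5,5,6): b_1=3>1, not a PF.
So 46656 − 16807 = 29849 fail.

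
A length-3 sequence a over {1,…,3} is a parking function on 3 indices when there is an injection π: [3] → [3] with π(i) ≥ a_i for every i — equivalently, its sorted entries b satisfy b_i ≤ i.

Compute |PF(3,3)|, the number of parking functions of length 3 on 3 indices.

16

#PF = (3−3+1)·(3+1)^(3−1) = 1·16 = 16
One tuple (2,3,1) → sorted (1,2,3): b_i ≤ i ∀i, a PF.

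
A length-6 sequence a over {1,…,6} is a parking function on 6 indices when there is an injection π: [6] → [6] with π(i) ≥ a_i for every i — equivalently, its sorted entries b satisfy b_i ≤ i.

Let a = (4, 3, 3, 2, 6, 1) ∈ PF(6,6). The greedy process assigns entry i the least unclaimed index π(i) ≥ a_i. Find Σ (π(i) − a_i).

Σπ = 6·7/2 = 21 (π permutes [6]); Σa = 4+3+3+2+6+1 = 19; disp = 21−19 = 2.

2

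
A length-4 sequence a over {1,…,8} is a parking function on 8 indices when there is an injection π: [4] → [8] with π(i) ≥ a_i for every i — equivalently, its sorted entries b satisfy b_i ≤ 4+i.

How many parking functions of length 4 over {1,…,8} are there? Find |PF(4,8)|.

3645

Count = (8+1−4)·(8+1)^{4−1} = 5 · 729 = 3645 (Konheim–Weiss)
One tuple (4,3,6,4) → sorted (3,4,4,6): b_i ≤ 4+i ∀i, a PF.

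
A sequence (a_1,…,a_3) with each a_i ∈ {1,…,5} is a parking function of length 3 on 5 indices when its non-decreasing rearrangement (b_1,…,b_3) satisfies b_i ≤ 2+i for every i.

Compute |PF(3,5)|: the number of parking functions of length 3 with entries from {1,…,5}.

108

Count = 3·6^2 = 3 · 36 = 108 (Pollak)
Check (3,5,1) → sorted (1,3,5): b_i ≤ 2+i ∀i, a PF.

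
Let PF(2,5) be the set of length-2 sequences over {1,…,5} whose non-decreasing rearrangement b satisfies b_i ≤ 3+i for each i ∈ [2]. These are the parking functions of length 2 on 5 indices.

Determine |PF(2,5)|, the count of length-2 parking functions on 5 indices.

24

|PF(2,5)| = 4·6^1 = 4 · 6 = 24 [KW]
One tuple (4,3) → sorted (3,4): b_i ≤ 3+i ∀i, a PF.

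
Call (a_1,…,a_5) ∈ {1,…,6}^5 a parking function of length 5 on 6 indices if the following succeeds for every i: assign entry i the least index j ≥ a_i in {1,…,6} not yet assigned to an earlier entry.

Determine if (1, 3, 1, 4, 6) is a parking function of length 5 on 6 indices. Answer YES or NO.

Sorted: b = (1, 1, 3, 4, 6).
  b_1=1 ≤ 2
  b_2=1 ≤ 3
  b_3=3 ≤ 4
  b_4=4 ≤ 5
  b_5=6 ≤ 6
All bounds hold ⇒ YES

YES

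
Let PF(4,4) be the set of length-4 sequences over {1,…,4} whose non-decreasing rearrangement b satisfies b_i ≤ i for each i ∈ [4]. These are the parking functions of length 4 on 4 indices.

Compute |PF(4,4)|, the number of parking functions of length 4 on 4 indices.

125

#PF = 1·5^3 = 1·125 = 125 (Pollak)
Example (1,4,2,2) → sorted (1,2,2,4): b_i ≤ i ∀i, a PF.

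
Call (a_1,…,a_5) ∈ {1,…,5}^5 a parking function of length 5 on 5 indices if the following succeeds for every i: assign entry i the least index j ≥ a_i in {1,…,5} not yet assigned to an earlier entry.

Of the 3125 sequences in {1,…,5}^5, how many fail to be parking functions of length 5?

1829

|PF| = (5+1−5)·(5+1)^{5−1} = 1 · 1296 = 1296 (Pollak)
One tuple (3,5,4,5,3) → sorted (3,3,4,5,5): b_1=3>1, not a PF.
Total 3125; non-PF = 3125−1296 = 1829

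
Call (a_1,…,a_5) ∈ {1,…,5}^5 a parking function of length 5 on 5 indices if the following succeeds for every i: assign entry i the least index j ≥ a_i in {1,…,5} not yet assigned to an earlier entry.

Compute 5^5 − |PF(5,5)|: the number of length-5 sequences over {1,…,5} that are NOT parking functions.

#PF = (5+1−5)·(5+1)^{5−1} = 1×1296 = 1296
E.g. (3,3,5,4,5) → sorted (3,3,4,5,5): b_1=3>1, not a PF.
So 3125 − 1296 = 1829 fail.

1829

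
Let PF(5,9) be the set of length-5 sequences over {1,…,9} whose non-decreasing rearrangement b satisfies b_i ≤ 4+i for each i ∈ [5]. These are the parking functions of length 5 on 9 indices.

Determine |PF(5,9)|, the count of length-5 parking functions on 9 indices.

50000

Count = 5·10^4 = 5·10000 = 50000 [KW]
E.g. (6,9,5,7,7) → sorted (5,6,7,7,9): b_i ≤ 4+i ∀i, a PF.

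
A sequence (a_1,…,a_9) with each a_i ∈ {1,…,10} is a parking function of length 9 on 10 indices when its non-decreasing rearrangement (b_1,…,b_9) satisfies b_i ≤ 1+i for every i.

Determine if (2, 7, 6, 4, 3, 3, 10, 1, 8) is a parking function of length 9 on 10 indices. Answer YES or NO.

YES

Sorted: b = (1, 2, 3, 3, 4, 6, 7, 8, 10).
  b_1=1 ≤ 2
  b_2=2 ≤ 3
  b_3=3 ≤ 4
  b_4=3 ≤ 5
  b_5=4 ≤ 6
  b_6=6 ≤ 7
  b_7=7 ≤ 8
  b_8=8 ≤ 9
  b_9=10 ≤ 10
All bounds hold ⇒ YES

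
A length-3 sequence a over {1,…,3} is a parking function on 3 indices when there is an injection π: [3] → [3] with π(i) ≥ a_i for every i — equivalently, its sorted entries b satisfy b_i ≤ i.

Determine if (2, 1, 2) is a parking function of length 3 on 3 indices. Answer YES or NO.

Rearranged: b = (1, 2, 2).
  b_1=1 ≤ 1
  b_2=2 ≤ 2
  b_3=2 ≤ 3
All bounds hold ⇒ YES

YES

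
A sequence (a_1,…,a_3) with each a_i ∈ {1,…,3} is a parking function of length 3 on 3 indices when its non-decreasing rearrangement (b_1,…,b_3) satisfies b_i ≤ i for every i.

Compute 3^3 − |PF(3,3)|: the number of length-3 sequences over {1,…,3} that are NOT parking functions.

#PF = (3+1−3)·(3+1)^{3−1} = 1 · 16 = 16 [KW]
One tuple (3,3,3) → sorted (3,3,3): b_1=3>1, not a PF.
Total 27; non-PF = 27−16 = 11

11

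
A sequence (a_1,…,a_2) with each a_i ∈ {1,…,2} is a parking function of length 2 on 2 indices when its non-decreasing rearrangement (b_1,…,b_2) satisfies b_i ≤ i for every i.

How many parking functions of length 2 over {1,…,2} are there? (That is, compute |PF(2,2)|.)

|PF(2,2)| = (2+1−2)·(2+1)^{2−1} = 1 · 3 = 3 (Pollak)
Check (2,1) → sorted (1,2): b_i ≤ i ∀i, a PF.

3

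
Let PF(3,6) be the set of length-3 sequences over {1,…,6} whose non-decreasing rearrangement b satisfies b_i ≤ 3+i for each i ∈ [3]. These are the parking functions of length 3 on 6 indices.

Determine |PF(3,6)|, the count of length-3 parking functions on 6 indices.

196

Count = (6−3+1)·(6+1)^(3−1) = 4·49 = 196 [KW]
E.g. (5,1,4) → sorted (1,4,5): b_i ≤ 3+i ∀i, a PF.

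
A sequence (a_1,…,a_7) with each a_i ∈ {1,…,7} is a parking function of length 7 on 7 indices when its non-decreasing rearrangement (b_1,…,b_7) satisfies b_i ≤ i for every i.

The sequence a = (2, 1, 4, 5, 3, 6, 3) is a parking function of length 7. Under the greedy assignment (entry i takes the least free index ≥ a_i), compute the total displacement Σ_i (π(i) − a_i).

Σπ = 7·8/2 = 28 (π permutes [7]); Σa = 2+1+4+5+3+6+3 = 24; disp = 28−24 = 4.

4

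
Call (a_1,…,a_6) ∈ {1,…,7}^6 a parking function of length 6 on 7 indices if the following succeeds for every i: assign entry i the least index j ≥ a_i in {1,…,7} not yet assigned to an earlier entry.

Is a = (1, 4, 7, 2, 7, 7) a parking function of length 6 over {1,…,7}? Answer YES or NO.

NO

Sorted: b = (1, 2, 4, 7, 7, 7).
  b_1=1 ≤ 2
  b_2=2 ≤ 3
  b_3=4 ≤ 4
  b_4=7 > 5
  fails at i=4 ⇒ NO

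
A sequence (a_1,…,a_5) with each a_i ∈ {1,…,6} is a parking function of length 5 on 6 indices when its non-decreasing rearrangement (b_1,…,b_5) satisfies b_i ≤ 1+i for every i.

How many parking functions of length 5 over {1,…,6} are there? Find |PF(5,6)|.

#PF = (7−5)·7^(5−1) = 2×2401 = 4802 (Pollak)
Check (2,4,1,1,5) → sorted (1,1,2,4,5): b_i ≤ 1+i ∀i, a PF.

4802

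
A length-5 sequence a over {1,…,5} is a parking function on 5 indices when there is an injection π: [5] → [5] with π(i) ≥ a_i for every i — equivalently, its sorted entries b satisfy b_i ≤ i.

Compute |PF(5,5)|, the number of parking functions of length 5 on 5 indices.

1296

Count = 1·6^4 = 1×1296 = 1296 (Pollak)
Example (3,2,5,1,4) → sorted (1,2,3,4,5): b_i ≤ i ∀i, a PF.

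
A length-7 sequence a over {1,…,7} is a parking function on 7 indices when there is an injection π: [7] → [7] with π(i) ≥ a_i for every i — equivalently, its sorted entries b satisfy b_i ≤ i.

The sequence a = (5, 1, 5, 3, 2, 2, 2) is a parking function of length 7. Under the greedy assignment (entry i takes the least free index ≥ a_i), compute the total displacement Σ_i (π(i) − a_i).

8

Σπ = 7·8/2 = 28 (π permutes [7]); Σa = 5+1+5+3+2+2+2 = 20; disp = 28−20 = 8.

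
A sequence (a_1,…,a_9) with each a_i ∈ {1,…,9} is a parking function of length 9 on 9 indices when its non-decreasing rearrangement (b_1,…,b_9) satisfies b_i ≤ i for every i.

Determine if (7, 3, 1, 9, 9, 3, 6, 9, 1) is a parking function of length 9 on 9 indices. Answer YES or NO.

NO

Rearranged: b = (1, 1, 3, 3, 6, 7, 9, 9, 9).
  b_1=1 ≤ 1
  b_2=1 ≤ 2
  b_3=3 ≤ 3
  b_4=3 ≤ 4
  b_5=6 > 5
  fails at i=5 ⇒ NO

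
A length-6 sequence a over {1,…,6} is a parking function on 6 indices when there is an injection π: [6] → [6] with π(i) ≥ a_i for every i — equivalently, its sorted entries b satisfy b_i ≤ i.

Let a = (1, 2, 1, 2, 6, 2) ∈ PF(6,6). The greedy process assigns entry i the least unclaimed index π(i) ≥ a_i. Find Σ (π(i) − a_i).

7

Σπ = 6·7/2 = 21 (π permutes [6]); Σa = 1+2+1+2+6+2 = 14; disp = 21−14 = 7.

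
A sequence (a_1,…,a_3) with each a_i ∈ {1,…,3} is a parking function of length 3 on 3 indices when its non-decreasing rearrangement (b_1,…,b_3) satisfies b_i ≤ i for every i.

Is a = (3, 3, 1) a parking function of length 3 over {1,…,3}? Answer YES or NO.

Rearranged: b = (1, 3, 3).
  b_1=1 ≤ 1
  b_2=3 > 2
  fails at i=2 ⇒ NO

NO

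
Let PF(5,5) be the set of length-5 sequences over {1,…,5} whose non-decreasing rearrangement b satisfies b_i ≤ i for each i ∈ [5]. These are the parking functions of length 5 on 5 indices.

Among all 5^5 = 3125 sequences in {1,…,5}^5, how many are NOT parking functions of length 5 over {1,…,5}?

1829

|PF| = 1·6^4 = 1×1296 = 1296 (Konheim–Weiss)
One tuple (3,5,4,4,2) → sorted (2,3,4,4,5): b_1=2>1, not a PF.
5^5 − 1296 = 3125 − 1296 = 1829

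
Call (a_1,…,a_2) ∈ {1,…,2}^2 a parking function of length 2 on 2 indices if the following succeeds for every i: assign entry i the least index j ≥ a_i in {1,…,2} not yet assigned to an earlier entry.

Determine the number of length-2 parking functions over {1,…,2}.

3

Count = (2+1−2)·(2+1)^{2−1} = 1×3 = 3 [KW]
Example (1,1) → sorted (1,1): b_i ≤ i ∀i, a PF.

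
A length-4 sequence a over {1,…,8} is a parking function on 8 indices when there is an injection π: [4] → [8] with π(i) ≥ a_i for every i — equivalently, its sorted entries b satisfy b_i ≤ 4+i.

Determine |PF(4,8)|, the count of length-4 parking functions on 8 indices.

3645

|PF| = (9−4)·9^(4−1) = 5·729 = 3645 (Konheim–Weiss)
Check (6,4,1,4) → sorted (1,4,4,6): b_i ≤ 4+i ∀i, a PF.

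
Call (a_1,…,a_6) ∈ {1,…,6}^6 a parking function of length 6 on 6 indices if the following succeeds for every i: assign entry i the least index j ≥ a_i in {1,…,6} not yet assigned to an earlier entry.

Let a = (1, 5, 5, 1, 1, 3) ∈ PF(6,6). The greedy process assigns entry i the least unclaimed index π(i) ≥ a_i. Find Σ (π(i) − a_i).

Σπ = 21 ({1..6} each once); Σa = 1+5+5+1+1+3 = 16; disp = 21−16 = 5.

5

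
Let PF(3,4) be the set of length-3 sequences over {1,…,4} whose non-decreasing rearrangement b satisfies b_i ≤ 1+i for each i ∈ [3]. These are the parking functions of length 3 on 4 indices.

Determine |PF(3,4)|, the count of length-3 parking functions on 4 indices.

Count = (4+1−3)·(4+1)^{3−1} = 2×25 = 50 (Konheim–Weiss)
Check (3,4,2) → sorted (2,3,4): b_i ≤ 1+i ∀i, a PF.

50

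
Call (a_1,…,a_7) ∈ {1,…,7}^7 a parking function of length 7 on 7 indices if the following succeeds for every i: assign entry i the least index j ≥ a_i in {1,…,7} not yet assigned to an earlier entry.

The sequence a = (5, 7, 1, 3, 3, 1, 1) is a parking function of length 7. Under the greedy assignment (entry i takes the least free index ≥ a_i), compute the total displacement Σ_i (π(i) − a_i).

7

Σπ(i) = 1+…+7 = 28; Σa = 5+7+1+3+3+1+1 = 21; disp = 28−21 = 7.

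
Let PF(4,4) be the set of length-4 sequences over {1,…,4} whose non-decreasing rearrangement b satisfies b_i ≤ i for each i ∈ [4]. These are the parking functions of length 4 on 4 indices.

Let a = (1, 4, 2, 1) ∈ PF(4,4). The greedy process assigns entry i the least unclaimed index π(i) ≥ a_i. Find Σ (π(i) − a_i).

Σπ(i) = 1+…+4 = 10; Σa = 1+4+2+1 = 8; disp = 10−8 = 2.

2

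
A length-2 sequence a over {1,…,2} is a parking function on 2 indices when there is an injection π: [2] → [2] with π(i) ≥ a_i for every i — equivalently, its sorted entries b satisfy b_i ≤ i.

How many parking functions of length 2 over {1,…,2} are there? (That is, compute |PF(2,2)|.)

3

#PF = (3−2)·3^(2−1) = 1 · 3 = 3 (Pollak)
One tuple (1,1) → sorted (1,1): b_i ≤ i ∀i, a PF.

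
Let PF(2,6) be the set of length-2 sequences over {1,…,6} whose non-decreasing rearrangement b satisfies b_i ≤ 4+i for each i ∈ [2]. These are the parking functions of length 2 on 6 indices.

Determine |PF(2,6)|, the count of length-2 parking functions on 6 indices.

35

|PF| = (7−2)·7^(2−1) = 5·7 = 35
Example (4,5) → sorted (4,5): b_i ≤ 4+i ∀i, a PF.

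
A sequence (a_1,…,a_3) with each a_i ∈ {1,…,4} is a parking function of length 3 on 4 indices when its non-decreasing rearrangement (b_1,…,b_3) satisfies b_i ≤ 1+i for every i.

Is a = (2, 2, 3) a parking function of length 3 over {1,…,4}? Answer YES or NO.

YES

Order a: b = (2, 2, 3).
  b_1=2 ≤ 2
  b_2=2 ≤ 3
  b_3=3 ≤ 4
All bounds hold ⇒ YES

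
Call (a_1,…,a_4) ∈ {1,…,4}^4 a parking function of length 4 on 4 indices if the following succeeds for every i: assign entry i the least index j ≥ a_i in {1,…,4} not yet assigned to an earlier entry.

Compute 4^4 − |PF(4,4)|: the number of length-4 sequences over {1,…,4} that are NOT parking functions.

|PF| = (5−4)·5^(4−1) = 1·125 = 125
Example (2,4,1,4) → sorted (1,2,4,4): b_3=4>3, not a PF.
4^4 − 125 = 256 − 125 = 131

131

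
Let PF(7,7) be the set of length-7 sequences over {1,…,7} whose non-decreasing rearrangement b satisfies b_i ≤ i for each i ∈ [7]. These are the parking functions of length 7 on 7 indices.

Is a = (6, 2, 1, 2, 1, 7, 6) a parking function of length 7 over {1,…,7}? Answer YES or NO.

NO

Order a: b = (1, 1, 2, 2, 6, 6, 7).
  b_1=1 ≤ 1
  b_2=1 ≤ 2
  b_3=2 ≤ 3
  b_4=2 ≤ 4
  b_5=6 > 5
  fails at i=5 ⇒ NO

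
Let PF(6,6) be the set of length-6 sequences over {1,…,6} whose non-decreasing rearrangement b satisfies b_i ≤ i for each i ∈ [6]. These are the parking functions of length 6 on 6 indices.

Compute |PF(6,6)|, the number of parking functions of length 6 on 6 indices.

16807

Count = (7−6)·7^(6−1) = 1×16807 = 16807
One tuple (3,3,6,1,4,2) → sorted (1,2,3,3,4,6): b_i ≤ i ∀i, a PF.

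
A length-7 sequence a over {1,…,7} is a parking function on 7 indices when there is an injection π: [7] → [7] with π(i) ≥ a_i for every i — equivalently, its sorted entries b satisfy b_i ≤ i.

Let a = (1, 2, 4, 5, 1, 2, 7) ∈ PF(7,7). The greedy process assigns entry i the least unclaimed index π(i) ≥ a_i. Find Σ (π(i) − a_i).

Σπ = 7·8/2 = 28 (π permutes [7]); Σa = 1+2+4+5+1+2+7 = 22; disp = 28−22 = 6.

6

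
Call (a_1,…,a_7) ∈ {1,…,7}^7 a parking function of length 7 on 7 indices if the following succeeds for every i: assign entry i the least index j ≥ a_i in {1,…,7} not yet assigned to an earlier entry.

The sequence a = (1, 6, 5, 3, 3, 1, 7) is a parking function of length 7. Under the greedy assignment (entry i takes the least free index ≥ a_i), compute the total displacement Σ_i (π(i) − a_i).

2

Σπ(i) = 1+…+7 = 28; Σa = 1+6+5+3+3+1+7 = 26; disp = 28−26 = 2.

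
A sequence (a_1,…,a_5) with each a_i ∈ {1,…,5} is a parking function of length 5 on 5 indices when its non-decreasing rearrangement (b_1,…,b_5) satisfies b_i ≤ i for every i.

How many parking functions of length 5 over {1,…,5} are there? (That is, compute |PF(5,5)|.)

|PF(5,5)| = (5+1−5)·(5+1)^{5−1} = 1×1296 = 1296 [KW]
E.g. (2,1,2,1,2) → sorted (1,1,2,2,2): b_i ≤ i ∀i, a PF.

1296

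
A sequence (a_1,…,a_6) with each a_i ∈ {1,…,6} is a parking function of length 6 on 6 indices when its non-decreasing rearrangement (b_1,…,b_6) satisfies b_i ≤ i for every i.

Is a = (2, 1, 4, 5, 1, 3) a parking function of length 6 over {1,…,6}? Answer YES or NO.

Order a: b = (1, 1, 2, 3, 4, 5).
  b_1=1 ≤ 1
  b_2=1 ≤ 2
  b_3=2 ≤ 3
  b_4=3 ≤ 4
  b_5=4 ≤ 5
  b_6=5 ≤ 6
All bounds hold ⇒ YES

YES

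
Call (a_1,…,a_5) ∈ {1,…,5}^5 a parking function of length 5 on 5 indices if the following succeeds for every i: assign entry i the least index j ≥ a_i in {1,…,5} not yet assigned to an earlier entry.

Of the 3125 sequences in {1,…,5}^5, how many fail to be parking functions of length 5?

|PF| = (5+1−5)·(5+1)^{5−1} = 1 · 1296 = 1296
Check (3,3,4,2,4) → sorted (2,3,3,4,4): b_1=2>1, not a PF.
Total 3125; non-PF = 3125−1296 = 1829

1829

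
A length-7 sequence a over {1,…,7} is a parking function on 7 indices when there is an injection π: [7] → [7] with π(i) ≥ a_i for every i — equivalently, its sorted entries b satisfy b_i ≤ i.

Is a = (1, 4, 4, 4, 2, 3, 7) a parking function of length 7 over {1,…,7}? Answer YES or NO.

Order a: b = (1, 2, 3, 4, 4, 4, 7).
  b_1=1 ≤ 1
  b_2=2 ≤ 2
  b_3=3 ≤ 3
  b_4=4 ≤ 4
  b_5=4 ≤ 5
  b_6=4 ≤ 6
  b_7=7 ≤ 7
All bounds hold ⇒ YES

YES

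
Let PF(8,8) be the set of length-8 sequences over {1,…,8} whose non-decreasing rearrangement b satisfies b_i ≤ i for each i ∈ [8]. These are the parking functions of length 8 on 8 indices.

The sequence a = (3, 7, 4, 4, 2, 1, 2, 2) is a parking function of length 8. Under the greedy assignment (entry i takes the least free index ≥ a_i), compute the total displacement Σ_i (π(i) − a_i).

11

Σπ = 8·9/2 = 36 (π permutes [8]); Σa = 3+7+4+4+2+1+2+2 = 25; disp = 36−25 = 11.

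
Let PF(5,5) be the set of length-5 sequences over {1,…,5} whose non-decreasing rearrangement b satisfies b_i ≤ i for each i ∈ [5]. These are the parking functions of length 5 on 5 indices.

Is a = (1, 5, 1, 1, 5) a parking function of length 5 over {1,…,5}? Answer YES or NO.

NO

Sorted: b = (1, 1, 1, 5, 5).
  b_1=1 ≤ 1
  b_2=1 ≤ 2
  b_3=1 ≤ 3
  b_4=5 > 4
  fails at i=4 ⇒ NO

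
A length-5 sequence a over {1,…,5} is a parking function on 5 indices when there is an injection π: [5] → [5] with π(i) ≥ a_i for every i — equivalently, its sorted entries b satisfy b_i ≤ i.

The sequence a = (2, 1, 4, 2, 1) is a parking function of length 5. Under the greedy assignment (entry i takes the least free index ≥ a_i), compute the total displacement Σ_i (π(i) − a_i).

Σπ = 15 ({1..5} each once); Σa = 2+1+4+2+1 = 10; disp = 15−10 = 5.

5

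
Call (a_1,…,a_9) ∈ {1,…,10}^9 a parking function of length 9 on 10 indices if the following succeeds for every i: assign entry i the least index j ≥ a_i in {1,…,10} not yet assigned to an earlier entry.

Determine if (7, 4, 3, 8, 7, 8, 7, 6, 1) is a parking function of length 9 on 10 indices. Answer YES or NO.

NO

Order a: b = (1, 3, 4, 6, 7, 7, 7, 8, 8).
  b_1=1 ≤ 2
  b_2=3 ≤ 3
  b_3=4 ≤ 4
  b_4=6 > 5
  fails at i=4 ⇒ NO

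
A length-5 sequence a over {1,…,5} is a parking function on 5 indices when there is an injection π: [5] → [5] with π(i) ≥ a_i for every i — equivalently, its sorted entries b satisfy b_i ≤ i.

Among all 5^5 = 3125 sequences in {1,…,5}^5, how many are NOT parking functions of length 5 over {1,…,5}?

|PF| = (5−5+1)·(5+1)^(5−1) = 1·1296 = 1296 (Pollak)
Example (4,3,5,5,4) → sorted (3,4,4,5,5): b_1=3>1, not a PF.
Total 3125; non-PF = 3125−1296 = 1829

1829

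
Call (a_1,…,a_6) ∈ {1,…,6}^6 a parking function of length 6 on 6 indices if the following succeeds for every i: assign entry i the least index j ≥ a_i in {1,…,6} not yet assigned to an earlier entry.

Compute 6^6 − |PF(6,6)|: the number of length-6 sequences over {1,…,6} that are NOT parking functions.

29849

Count = (6−6+1)·(6+1)^(6−1) = 1·16807 = 16807 [KW]
One tuple (5,2,5,5,2,3) → sorted (2,2,3,5,5,5): b_1=2>1, not a PF.
Total 46656; non-PF = 46656−16807 = 29849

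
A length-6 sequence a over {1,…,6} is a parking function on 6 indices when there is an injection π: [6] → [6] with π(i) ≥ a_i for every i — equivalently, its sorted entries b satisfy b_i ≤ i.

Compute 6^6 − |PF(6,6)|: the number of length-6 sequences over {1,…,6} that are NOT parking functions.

|PF(6,6)| = 1·7^5 = 1×16807 = 16807 (Pollak)
One tuple (5,5,2,4,3,4) → sorted (2,3,4,4,5,5): b_1=2>1, not a PF.
6^6 − 16807 = 46656 − 16807 = 29849

29849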